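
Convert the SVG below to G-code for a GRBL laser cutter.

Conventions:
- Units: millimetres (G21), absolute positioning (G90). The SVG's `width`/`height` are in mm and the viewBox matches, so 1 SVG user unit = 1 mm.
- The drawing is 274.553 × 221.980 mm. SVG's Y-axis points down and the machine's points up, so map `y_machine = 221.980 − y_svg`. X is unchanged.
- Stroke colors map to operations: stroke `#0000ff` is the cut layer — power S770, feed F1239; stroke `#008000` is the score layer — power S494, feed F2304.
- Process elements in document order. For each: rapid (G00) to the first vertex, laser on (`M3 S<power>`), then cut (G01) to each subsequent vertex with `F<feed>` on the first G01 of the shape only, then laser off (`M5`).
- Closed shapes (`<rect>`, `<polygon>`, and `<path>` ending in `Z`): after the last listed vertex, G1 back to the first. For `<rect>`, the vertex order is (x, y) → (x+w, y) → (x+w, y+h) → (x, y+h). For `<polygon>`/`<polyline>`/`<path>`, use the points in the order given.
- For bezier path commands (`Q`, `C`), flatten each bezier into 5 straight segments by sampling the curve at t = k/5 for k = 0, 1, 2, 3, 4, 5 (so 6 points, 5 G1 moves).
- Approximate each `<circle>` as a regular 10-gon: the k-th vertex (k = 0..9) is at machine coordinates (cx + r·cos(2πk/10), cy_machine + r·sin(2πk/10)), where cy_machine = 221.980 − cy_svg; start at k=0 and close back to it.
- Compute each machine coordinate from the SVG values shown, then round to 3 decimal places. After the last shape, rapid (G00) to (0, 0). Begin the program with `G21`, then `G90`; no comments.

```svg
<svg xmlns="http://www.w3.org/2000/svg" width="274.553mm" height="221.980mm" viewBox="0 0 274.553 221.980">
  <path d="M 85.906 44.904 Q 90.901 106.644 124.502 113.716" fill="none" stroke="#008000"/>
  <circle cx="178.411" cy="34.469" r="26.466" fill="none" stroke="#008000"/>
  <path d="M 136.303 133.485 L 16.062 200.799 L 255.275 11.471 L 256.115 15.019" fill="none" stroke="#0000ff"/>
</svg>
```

G21
G90
G00 X85.906 Y177.076
M3 S494
G01 X89.048 Y154.567 F2304
G01 X94.479 Y136.431
G01 X102.198 Y122.668
G01 X112.206 Y113.280
G01 X124.502 Y108.264
M5
G00 X204.877 Y187.511
M3 S494
G01 X199.822 Y203.067 F2304
G01 X186.589 Y212.682
G01 X170.233 Y212.682
G01 X157.000 Y203.067
G01 X151.945 Y187.511
G01 X157.000 Y171.955
G01 X170.233 Y162.340
G01 X186.589 Y162.340
G01 X199.822 Y171.955
G01 X204.877 Y187.511
M5
G00 X136.303 Y88.495
M3 S770
G01 X16.062 Y21.181 F1239
G01 X255.275 Y210.509
G01 X256.115 Y206.961
M5
G00 X0.000 Y0.000

1 u = 1 mm; y_m = 221.980 − y.

[1] `<path>` quadratic bezier, #008000→score S494 F2304: (85.906,177.076) → (89.048,154.567) → (94.479,136.431) → (102.198,122.668) → (112.206,113.280) → (124.502,108.264)

[2] `<circle>` circle, #008000→score S494 F2304: (204.877,187.511) → (199.822,203.067) → (186.589,212.682) → (170.233,212.682) → (157.000,203.067) → (151.945,187.511) → (157.000,171.955) → (170.233,162.340) → (186.589,162.340) → (199.822,171.955) → (204.877,187.511) (closed)

[3] `<path>` open polyline, #0000ff→cut S770 F1239: (136.303,88.495) → (16.062,21.181) → (255.275,210.509) → (256.115,206.961)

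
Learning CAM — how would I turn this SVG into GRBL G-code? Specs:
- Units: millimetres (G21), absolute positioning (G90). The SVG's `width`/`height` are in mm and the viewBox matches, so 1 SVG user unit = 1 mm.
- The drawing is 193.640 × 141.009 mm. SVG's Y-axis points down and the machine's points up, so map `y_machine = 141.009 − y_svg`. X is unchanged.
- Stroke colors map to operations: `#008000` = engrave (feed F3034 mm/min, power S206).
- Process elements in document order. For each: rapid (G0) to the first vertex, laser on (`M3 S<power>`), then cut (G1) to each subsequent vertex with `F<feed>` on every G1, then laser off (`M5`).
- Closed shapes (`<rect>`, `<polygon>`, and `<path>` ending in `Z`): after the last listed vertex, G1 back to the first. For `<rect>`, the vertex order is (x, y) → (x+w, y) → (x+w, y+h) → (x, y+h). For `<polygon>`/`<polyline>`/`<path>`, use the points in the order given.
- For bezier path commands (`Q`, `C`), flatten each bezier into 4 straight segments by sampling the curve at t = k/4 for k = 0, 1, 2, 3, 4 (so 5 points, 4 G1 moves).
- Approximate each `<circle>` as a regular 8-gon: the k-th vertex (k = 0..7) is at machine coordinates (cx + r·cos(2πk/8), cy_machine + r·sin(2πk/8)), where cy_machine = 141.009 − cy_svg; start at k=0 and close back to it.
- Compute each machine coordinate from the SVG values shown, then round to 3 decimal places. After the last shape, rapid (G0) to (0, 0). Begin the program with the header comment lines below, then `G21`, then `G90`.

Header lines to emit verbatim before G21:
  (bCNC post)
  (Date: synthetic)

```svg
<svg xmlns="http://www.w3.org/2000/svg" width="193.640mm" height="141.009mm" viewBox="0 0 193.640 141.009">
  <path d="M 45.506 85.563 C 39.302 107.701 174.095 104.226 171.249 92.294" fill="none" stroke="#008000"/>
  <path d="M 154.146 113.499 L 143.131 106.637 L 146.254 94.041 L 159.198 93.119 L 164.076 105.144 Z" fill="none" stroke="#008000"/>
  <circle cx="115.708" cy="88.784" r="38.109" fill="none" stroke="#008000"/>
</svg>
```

1 u = 1 mm; y_m = 141.009 − y.

[1] `<path>` cubic bezier, #008000→engrave S206 F3034: (45.506,55.446) → (62.936,43.377) → (107.118,39.304) → (151.930,41.620) → (171.249,48.715)

[2] `<path>` regular polygon, #008000→engrave S206 F3034: (154.146,27.510) → (143.131,34.372) → (146.254,46.968) → (159.198,47.890) → (164.076,35.865) → (154.146,27.510) (closed)

[3] `<circle>` circle, #008000→engrave S206 F3034: (153.817,52.225) → (142.655,79.172) → (115.708,90.334) → (88.761,79.172) → (77.599,52.225) → (88.761,25.278) → (115.708,14.116) → (142.655,25.278) → (153.817,52.225) (closed)

(bCNC post)
(Date: synthetic)
G21
G90
G0 X45.506 Y55.446
M3 S206
G1 X62.936 Y43.377 F3034
G1 X107.118 Y39.304 F3034
G1 X151.930 Y41.620 F3034
G1 X171.249 Y48.715 F3034
M5
G0 X154.146 Y27.510
M3 S206
G1 X143.131 Y34.372 F3034
G1 X146.254 Y46.968 F3034
G1 X159.198 Y47.890 F3034
G1 X164.076 Y35.865 F3034
G1 X154.146 Y27.510 F3034
M5
G0 X153.817 Y52.225
M3 S206
G1 X142.655 Y79.172 F3034
G1 X115.708 Y90.334 F3034
G1 X88.761 Y79.172 F3034
G1 X77.599 Y52.225 F3034
G1 X88.761 Y25.278 F3034
G1 X115.708 Y14.116 F3034
G1 X142.655 Y25.278 F3034
G1 X153.817 Y52.225 F3034
M5
G0 X0.000 Y0.000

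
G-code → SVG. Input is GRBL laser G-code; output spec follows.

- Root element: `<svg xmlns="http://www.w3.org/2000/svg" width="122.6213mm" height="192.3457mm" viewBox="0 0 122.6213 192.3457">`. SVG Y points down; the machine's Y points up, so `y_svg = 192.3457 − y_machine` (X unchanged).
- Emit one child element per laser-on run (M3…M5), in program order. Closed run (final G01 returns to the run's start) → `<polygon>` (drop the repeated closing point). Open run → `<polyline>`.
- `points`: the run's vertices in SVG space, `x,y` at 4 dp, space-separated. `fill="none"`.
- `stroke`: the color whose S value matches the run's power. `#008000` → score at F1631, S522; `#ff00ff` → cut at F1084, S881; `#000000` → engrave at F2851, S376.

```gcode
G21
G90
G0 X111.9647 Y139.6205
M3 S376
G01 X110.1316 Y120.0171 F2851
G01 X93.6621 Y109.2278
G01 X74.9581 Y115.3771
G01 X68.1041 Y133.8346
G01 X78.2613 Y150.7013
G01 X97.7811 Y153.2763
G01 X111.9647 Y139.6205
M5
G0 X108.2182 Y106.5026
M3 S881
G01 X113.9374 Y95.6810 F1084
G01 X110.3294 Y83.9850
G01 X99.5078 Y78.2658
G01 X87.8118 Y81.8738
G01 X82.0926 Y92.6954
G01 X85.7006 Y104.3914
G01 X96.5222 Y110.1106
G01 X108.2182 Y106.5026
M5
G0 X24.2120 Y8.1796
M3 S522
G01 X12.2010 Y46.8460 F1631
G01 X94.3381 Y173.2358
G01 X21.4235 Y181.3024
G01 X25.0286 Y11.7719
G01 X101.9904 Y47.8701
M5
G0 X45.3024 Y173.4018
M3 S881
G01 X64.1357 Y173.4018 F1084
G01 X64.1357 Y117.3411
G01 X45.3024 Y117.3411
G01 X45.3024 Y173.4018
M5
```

Machine Y-up, SVG Y-down with viewBox height 192.3457, so y_svg = 192.3457 − y_machine; X carries over.

Run 1: the run's S376 means `#000000` (engrave). The run returns to its start, so emit a `<polygon>` with points (Y-flipped): 111.9647,52.7252 110.1316,72.3286 93.6621,83.1179 74.9581,76.9686 68.1041,58.5111 78.2613,41.6444 97.7811,39.0694.

Run 2: S881 ⇒ cut layer `#ff00ff`. The run returns to its start, so emit a `<polygon>` with points (Y-flipped): 108.2182,85.8431 113.9374,96.6647 110.3294,108.3607 99.5078,114.0799 87.8118,110.4719 82.0926,99.6503 85.7006,87.9543 96.5222,82.2351.

Run 3: the run's S522 means `#008000` (score). The run is open, so emit a `<polyline>` with points (Y-flipped): 24.2120,184.1661 12.2010,145.4997 94.3381,19.1099 21.4235,11.0433 25.0286,180.5738 101.9904,144.4756.

Run 4: S881 ⇒ cut layer `#ff00ff`. The run returns to its start, so emit a `<polygon>` with points (Y-flipped): 45.3024,18.9439 64.1357,18.9439 64.1357,75.0046 45.3024,75.0046.

<svg xmlns="http://www.w3.org/2000/svg" width="122.6213mm" height="192.3457mm" viewBox="0 0 122.6213 192.3457">
  <polygon points="111.9647,52.7252 110.1316,72.3286 93.6621,83.1179 74.9581,76.9686 68.1041,58.5111 78.2613,41.6444 97.7811,39.0694" fill="none" stroke="#000000"/>
  <polygon points="108.2182,85.8431 113.9374,96.6647 110.3294,108.3607 99.5078,114.0799 87.8118,110.4719 82.0926,99.6503 85.7006,87.9543 96.5222,82.2351" fill="none" stroke="#ff00ff"/>
  <polyline points="24.2120,184.1661 12.2010,145.4997 94.3381,19.1099 21.4235,11.0433 25.0286,180.5738 101.9904,144.4756" fill="none" stroke="#008000"/>
  <polygon points="45.3024,18.9439 64.1357,18.9439 64.1357,75.0046 45.3024,75.0046" fill="none" stroke="#ff00ff"/>
</svg>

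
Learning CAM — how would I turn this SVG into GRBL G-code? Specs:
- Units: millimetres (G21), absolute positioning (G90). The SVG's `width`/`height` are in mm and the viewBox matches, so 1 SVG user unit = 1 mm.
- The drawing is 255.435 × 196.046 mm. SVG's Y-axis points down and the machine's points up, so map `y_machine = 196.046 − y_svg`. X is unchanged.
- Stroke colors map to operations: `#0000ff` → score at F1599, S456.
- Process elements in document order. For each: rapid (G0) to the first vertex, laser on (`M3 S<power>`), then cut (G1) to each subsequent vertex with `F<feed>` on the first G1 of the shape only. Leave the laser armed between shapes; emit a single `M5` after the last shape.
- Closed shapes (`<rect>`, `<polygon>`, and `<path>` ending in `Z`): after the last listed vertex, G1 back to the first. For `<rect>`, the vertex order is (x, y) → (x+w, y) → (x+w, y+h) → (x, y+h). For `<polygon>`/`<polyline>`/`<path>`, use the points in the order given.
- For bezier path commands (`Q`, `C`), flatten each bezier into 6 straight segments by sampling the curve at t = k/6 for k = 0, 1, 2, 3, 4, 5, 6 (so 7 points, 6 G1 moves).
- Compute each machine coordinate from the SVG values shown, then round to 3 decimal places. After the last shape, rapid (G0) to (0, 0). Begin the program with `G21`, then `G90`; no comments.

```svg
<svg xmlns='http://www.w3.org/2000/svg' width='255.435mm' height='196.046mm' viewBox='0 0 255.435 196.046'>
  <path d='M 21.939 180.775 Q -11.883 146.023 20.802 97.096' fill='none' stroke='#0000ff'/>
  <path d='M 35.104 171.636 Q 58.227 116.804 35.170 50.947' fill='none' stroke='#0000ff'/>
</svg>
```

G21
G90
G0 X21.939 Y15.271
M3 S456
G1 X12.512 Y27.249 F1599
G1 X6.781 Y40.014
G1 X4.744 Y53.567
G1 X6.402 Y67.907
G1 X11.754 Y83.035
G1 X20.802 Y98.950
G0 X35.104 Y24.410
M3 S456
G1 X41.529 Y42.994 F1599
G1 X45.388 Y62.190
G1 X46.682 Y81.998
G1 X45.410 Y102.419
G1 X41.573 Y123.453
G1 X35.170 Y145.099
M5
G0 X0.000 Y0.000

1 u = 1 mm; y_m = 196.046 − y.

[1] `<path>` quadratic bezier, #0000ff→score S456 F1599: (21.939,15.271) → (12.512,27.249) → (6.781,40.014) → (4.744,53.567) → (6.402,67.907) → (11.754,83.035) → (20.802,98.950)

[2] `<path>` quadratic bezier, #0000ff→score S456 F1599: (35.104,24.410) → (41.529,42.994) → (45.388,62.190) → (46.682,81.998) → (45.410,102.419) → (41.573,123.453) → (35.170,145.099)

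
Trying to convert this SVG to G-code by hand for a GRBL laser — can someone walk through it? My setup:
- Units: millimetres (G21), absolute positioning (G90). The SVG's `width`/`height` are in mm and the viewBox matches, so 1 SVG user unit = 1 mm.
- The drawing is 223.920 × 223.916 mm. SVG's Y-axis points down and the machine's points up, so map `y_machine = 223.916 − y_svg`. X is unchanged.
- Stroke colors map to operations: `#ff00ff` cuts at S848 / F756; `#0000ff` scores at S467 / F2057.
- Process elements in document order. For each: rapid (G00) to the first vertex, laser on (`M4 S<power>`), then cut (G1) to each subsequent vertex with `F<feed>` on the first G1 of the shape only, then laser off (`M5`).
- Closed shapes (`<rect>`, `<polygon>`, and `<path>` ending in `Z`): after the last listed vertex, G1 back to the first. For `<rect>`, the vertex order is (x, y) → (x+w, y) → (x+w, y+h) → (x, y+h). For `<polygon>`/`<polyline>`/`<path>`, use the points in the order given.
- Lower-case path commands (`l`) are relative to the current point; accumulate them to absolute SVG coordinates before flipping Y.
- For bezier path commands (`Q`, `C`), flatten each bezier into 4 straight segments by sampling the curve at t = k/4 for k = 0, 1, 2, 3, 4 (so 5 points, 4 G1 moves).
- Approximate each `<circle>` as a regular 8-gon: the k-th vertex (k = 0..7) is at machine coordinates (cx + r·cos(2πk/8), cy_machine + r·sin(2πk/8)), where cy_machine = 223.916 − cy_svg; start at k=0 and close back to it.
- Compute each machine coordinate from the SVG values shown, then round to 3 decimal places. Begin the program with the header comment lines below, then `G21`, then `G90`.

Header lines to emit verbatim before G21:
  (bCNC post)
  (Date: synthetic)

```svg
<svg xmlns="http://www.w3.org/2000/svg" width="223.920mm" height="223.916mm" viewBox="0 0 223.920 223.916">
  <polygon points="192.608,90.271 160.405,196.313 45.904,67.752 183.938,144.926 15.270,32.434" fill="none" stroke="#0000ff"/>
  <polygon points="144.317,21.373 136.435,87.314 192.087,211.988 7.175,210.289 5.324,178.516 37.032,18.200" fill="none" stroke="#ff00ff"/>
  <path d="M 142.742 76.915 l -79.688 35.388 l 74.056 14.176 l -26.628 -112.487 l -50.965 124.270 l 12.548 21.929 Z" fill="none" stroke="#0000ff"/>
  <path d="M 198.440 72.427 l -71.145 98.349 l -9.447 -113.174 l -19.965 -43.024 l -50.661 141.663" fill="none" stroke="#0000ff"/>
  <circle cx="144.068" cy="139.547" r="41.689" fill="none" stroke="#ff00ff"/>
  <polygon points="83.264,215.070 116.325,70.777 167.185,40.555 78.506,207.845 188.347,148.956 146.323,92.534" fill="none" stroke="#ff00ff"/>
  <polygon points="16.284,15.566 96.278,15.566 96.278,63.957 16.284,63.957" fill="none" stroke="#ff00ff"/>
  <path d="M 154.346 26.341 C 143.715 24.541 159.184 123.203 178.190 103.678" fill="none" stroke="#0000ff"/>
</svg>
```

(bCNC post)
(Date: synthetic)
G21
G90
G00 X192.608 Y133.645
M4 S467
G1 X160.405 Y27.603 F2057
G1 X45.904 Y156.164
G1 X183.938 Y78.990
G1 X15.270 Y191.482
G1 X192.608 Y133.645
M5
G00 X144.317 Y202.543
M4 S848
G1 X136.435 Y136.602 F756
G1 X192.087 Y11.928
G1 X7.175 Y13.627
G1 X5.324 Y45.400
G1 X37.032 Y205.716
G1 X144.317 Y202.543
M5
G00 X142.742 Y147.001
M4 S467
G1 X63.054 Y111.613 F2057
G1 X137.110 Y97.437
G1 X110.482 Y209.924
G1 X59.517 Y85.654
G1 X72.065 Y63.725
G1 X142.742 Y147.001
M5
G00 X198.440 Y151.489
M4 S467
G1 X127.295 Y53.140 F2057
G1 X117.848 Y166.314
G1 X97.883 Y209.338
G1 X47.222 Y67.675
M5
G00 X185.757 Y84.369
M4 S848
G1 X173.547 Y113.848 F756
G1 X144.068 Y126.058
G1 X114.589 Y113.848
G1 X102.379 Y84.369
G1 X114.589 Y54.890
G1 X144.068 Y42.680
G1 X173.547 Y54.890
G1 X185.757 Y84.369
M5
G00 X83.264 Y8.846
M4 S848
G1 X116.325 Y153.139 F756
G1 X167.185 Y183.361
G1 X78.506 Y16.071
G1 X188.347 Y74.960
G1 X146.323 Y131.382
G1 X83.264 Y8.846
M5
G00 X16.284 Y208.350
M4 S848
G1 X96.278 Y208.350 F756
G1 X96.278 Y159.959
G1 X16.284 Y159.959
G1 X16.284 Y208.350
M5
G00 X154.346 Y197.575
M4 S467
G1 X150.914 Y183.505 F2057
G1 X155.154 Y152.260
G1 X164.951 Y124.338
G1 X178.190 Y120.238
M5

viewBox `0 0 223.920 223.916` with mm width/height → 1 unit = 1 mm. Flip: y_m = 223.916 − y_svg.

**Shape 1** — `<polygon>` closed polygon, stroke `#0000ff` → score (S467, F2057). Machine vertices: (192.608,133.645) → (160.405,27.603) → (45.904,156.164) → (183.938,78.990) → (15.270,191.482) → (192.608,133.645). Closed: final G1 returns to the first vertex.

**Shape 2** — `<polygon>` closed polygon, stroke `#ff00ff` → cut (S848, F756). Machine vertices: (144.317,202.543) → (136.435,136.602) → (192.087,11.928) → (7.175,13.627) → (5.324,45.400) → (37.032,205.716) → (144.317,202.543). Closed: final G1 returns to the first vertex.

**Shape 3** — `<path>` closed polygon, stroke `#0000ff` → score (S467, F2057). Machine vertices: (142.742,147.001) → (63.054,111.613) → (137.110,97.437) → (110.482,209.924) → (59.517,85.654) → (72.065,63.725) → (142.742,147.001). Closed: final G1 returns to the first vertex.

**Shape 4** — `<path>` open polyline, stroke `#0000ff` → score (S467, F2057). Machine vertices: (198.440,151.489) → (127.295,53.140) → (117.848,166.314) → (97.883,209.338) → (47.222,67.675). Open path.

**Shape 5** — `<circle>` circle, stroke `#ff00ff` → cut (S848, F756). Machine vertices: (185.757,84.369) → (173.547,113.848) → (144.068,126.058) → (114.589,113.848) → (102.379,84.369) → (114.589,54.890) → (144.068,42.680) → (173.547,54.890) → (185.757,84.369). Closed: final G1 returns to the first vertex.

**Shape 6** — `<polygon>` closed polygon, stroke `#ff00ff` → cut (S848, F756). Machine vertices: (83.264,8.846) → (116.325,153.139) → (167.185,183.361) → (78.506,16.071) → (188.347,74.960) → (146.323,131.382) → (83.264,8.846). Closed: final G1 returns to the first vertex.

**Shape 7** — `<polygon>` rectangle, stroke `#ff00ff` → cut (S848, F756). Machine vertices: (16.284,208.350) → (96.278,208.350) → (96.278,159.959) → (16.284,159.959) → (16.284,208.350). Closed: final G1 returns to the first vertex.

**Shape 8** — `<path>` cubic bezier, stroke `#0000ff` → score (S467, F2057). Control points (SVG): P0=(154.346,26.341), P1=(143.715,24.541), P2=(159.184,123.203), P3=(178.190,103.678); sampled at t=k/4. Machine vertices: (154.346,197.575) → (150.914,183.505) → (155.154,152.260) → (164.951,124.338) → (178.190,120.238). Open path.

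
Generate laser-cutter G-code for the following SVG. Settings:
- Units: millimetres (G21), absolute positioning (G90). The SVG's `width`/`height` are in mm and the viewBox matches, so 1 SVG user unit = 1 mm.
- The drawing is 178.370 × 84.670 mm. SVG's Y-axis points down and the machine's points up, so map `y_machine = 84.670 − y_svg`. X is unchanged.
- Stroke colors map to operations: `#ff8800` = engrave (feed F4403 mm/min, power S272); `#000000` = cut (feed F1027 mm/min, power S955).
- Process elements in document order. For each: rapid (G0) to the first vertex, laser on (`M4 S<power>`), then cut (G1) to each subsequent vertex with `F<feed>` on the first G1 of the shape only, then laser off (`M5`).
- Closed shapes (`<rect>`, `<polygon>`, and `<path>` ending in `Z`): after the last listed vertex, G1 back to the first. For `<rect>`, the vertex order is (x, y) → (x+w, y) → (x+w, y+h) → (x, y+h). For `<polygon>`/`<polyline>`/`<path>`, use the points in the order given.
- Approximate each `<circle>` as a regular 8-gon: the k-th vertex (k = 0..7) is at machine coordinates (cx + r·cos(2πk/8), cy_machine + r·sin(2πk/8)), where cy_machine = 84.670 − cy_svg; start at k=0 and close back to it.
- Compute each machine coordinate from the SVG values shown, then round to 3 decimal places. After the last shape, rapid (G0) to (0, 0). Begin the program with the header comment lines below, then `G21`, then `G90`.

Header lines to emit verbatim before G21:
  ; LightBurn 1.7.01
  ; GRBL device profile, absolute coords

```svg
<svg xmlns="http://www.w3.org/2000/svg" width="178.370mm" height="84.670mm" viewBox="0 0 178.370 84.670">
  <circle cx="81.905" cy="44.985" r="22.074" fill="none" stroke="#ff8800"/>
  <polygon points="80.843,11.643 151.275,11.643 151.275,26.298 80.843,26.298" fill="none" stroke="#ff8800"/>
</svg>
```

1 u = 1 mm; y_m = 84.670 − y.

[1] `<circle>` circle, #ff8800→engrave S272 F4403: (103.979,39.685) → (97.514,55.294) → (81.905,61.759) → (66.296,55.294) → (59.831,39.685) → (66.296,24.076) → (81.905,17.611) → (97.514,24.076) → (103.979,39.685) (closed)

[2] `<polygon>` rectangle, #ff8800→engrave S272 F4403: (80.843,73.027) → (151.275,73.027) → (151.275,58.372) → (80.843,58.372) → (80.843,73.027) (closed)

; LightBurn 1.7.01
; GRBL device profile, absolute coords
G21
G90
G0 X103.979 Y39.685
M4 S272
G1 X97.514 Y55.294 F4403
G1 X81.905 Y61.759
G1 X66.296 Y55.294
G1 X59.831 Y39.685
G1 X66.296 Y24.076
G1 X81.905 Y17.611
G1 X97.514 Y24.076
G1 X103.979 Y39.685
M5
G0 X80.843 Y73.027
M4 S272
G1 X151.275 Y73.027 F4403
G1 X151.275 Y58.372
G1 X80.843 Y58.372
G1 X80.843 Y73.027
M5
G0 X0.000 Y0.000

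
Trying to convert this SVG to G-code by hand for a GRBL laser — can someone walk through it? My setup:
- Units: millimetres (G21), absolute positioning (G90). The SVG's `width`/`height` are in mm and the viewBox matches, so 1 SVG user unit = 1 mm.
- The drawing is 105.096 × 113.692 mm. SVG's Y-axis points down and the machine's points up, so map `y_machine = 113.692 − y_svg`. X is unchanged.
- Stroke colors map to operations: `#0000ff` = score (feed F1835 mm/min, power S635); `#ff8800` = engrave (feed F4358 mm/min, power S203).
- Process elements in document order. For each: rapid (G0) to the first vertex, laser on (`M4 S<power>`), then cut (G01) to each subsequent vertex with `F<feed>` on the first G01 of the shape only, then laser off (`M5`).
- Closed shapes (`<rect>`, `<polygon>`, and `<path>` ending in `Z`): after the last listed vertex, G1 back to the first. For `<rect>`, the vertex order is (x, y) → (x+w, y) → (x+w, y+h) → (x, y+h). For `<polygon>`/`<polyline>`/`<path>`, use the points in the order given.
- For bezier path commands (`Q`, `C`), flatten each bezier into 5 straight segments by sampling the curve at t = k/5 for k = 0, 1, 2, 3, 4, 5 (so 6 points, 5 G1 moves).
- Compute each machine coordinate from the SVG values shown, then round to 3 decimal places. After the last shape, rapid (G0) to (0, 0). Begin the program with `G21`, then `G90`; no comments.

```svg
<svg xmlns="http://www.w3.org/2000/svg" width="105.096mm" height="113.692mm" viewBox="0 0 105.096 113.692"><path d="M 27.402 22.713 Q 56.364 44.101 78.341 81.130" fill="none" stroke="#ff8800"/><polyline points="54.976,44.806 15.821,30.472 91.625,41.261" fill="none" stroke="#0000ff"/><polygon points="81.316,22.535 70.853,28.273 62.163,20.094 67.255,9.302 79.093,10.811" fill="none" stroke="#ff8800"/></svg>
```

G21
G90
G0 X27.402 Y90.979
M4 S203
G01 X38.707 Y81.798 F4358
G01 X49.454 Y71.366
G01 X59.642 Y59.683
G01 X69.271 Y46.748
G01 X78.341 Y32.562
M5
G0 X54.976 Y68.886
M4 S635
G01 X15.821 Y83.220 F1835
G01 X91.625 Y72.431
M5
G0 X81.316 Y91.157
M4 S203
G01 X70.853 Y85.419 F4358
G01 X62.163 Y93.598
G01 X67.255 Y104.390
G01 X79.093 Y102.881
G01 X81.316 Y91.157
M5
G0 X0.000 Y0.000

viewBox `0 0 105.096 113.692` with mm width/height → 1 unit = 1 mm. Flip: y_m = 113.692 − y_svg.

**Shape 1** — `<path>` quadratic bezier, stroke `#ff8800` → engrave (S203, F4358). Control points (SVG): P0=(27.402,22.713), P1=(56.364,44.101), P2=(78.341,81.130); sampled at t=k/5. Machine vertices: (27.402,90.979) → (38.707,81.798) → (49.454,71.366) → (59.642,59.683) → (69.271,46.748) → (78.341,32.562). Open path.

**Shape 2** — `<polyline>` open polyline, stroke `#0000ff` → score (S635, F1835). Machine vertices: (54.976,68.886) → (15.821,83.220) → (91.625,72.431). Open path.

**Shape 3** — `<polygon>` regular polygon, stroke `#ff8800` → engrave (S203, F4358). Machine vertices: (81.316,91.157) → (70.853,85.419) → (62.163,93.598) → (67.255,104.390) → (79.093,102.881) → (81.316,91.157). Closed: final G1 returns to the first vertex.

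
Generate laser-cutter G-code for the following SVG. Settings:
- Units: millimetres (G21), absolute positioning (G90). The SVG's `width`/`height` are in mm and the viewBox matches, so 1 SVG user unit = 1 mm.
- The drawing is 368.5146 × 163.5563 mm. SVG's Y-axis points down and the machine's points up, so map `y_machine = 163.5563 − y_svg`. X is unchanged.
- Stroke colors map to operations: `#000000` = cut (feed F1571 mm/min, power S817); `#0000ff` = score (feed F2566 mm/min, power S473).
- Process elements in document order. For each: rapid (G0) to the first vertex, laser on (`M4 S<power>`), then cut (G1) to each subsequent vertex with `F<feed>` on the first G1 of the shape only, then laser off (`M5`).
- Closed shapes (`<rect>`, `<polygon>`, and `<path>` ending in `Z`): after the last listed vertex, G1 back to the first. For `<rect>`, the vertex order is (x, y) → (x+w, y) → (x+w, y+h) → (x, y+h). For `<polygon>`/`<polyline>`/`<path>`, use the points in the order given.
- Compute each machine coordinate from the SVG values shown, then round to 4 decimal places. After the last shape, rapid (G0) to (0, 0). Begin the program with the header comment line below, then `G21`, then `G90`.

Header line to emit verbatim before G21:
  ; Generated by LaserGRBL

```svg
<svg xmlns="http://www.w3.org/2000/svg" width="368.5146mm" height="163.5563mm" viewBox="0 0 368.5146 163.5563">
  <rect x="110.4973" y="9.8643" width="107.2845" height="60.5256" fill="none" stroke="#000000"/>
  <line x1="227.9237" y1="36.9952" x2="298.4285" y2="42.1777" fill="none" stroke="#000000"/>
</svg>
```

1 u = 1 mm; y_m = 163.5563 − y.

[1] `<rect>` rectangle, #000000→cut S817 F1571: (110.4973,153.6920) → (217.7818,153.6920) → (217.7818,93.1664) → (110.4973,93.1664) → (110.4973,153.6920) (closed)

[2] `<line>` line segment, #000000→cut S817 F1571: (227.9237,126.5611) → (298.4285,121.3786)

; Generated by LaserGRBL
G21
G90
G0 X110.4973 Y153.6920
M4 S817
G1 X217.7818 Y153.6920 F1571
G1 X217.7818 Y93.1664
G1 X110.4973 Y93.1664
G1 X110.4973 Y153.6920
M5
G0 X227.9237 Y126.5611
M4 S817
G1 X298.4285 Y121.3786 F1571
M5
G0 X0.0000 Y0.0000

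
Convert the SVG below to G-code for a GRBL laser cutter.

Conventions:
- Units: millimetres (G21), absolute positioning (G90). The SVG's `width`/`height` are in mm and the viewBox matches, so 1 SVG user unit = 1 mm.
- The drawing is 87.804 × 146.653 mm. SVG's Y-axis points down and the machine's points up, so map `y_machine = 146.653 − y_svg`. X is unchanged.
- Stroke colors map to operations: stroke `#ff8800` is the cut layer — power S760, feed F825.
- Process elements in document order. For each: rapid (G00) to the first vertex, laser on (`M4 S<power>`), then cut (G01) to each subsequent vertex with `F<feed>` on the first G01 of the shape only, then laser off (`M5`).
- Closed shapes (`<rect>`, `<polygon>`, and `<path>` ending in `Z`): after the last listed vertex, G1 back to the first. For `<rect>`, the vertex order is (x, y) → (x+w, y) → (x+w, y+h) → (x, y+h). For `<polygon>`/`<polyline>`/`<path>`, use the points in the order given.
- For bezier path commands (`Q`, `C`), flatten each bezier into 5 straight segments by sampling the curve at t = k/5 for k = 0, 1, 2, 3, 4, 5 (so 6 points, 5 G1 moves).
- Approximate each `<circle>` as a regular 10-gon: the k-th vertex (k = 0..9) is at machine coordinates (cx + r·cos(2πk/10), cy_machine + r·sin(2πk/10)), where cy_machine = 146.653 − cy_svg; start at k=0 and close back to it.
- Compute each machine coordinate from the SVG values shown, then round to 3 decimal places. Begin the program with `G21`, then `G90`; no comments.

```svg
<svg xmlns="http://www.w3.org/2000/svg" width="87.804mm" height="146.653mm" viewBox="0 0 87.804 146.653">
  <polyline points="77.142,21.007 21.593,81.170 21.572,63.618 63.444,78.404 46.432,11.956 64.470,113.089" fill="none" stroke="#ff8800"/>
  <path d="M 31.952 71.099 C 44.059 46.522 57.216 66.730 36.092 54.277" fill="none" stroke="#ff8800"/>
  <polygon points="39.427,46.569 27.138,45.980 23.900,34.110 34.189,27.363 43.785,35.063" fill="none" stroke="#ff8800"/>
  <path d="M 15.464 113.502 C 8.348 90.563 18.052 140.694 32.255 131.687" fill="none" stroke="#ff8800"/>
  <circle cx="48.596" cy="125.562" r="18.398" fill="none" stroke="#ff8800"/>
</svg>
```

1 u = 1 mm; y_m = 146.653 − y.

[1] `<polyline>` open polyline, #ff8800→cut S760 F825: (77.142,125.646) → (21.593,65.483) → (21.572,83.035) → (63.444,68.249) → (46.432,134.697) → (64.470,33.564)

[2] `<path>` cubic bezier, #ff8800→cut S760 F825: (31.952,75.554) → (39.060,85.546) → (44.723,88.506) → (47.247,88.153) → (44.935,88.204) → (36.092,92.376)

[3] `<polygon>` regular polygon, #ff8800→cut S760 F825: (39.427,100.084) → (27.138,100.673) → (23.900,112.543) → (34.189,119.290) → (43.785,111.590) → (39.427,100.084) (closed)

[4] `<path>` cubic bezier, #ff8800→cut S760 F825: (15.464,33.151) → (13.114,39.204) → (14.210,34.066) → (18.159,24.083) → (24.372,15.601) → (32.255,14.966)

[5] `<circle>` circle, #ff8800→cut S760 F825: (66.994,21.091) → (63.480,31.905) → (54.281,38.589) → (42.911,38.589) → (33.712,31.905) → (30.198,21.091) → (33.712,10.277) → (42.911,3.593) → (54.281,3.593) → (63.480,10.277) → (66.994,21.091) (closed)

G21
G90
G00 X77.142 Y125.646
M4 S760
G01 X21.593 Y65.483 F825
G01 X21.572 Y83.035
G01 X63.444 Y68.249
G01 X46.432 Y134.697
G01 X64.470 Y33.564
M5
G00 X31.952 Y75.554
M4 S760
G01 X39.060 Y85.546 F825
G01 X44.723 Y88.506
G01 X47.247 Y88.153
G01 X44.935 Y88.204
G01 X36.092 Y92.376
M5
G00 X39.427 Y100.084
M4 S760
G01 X27.138 Y100.673 F825
G01 X23.900 Y112.543
G01 X34.189 Y119.290
G01 X43.785 Y111.590
G01 X39.427 Y100.084
M5
G00 X15.464 Y33.151
M4 S760
G01 X13.114 Y39.204 F825
G01 X14.210 Y34.066
G01 X18.159 Y24.083
G01 X24.372 Y15.601
G01 X32.255 Y14.966
M5
G00 X66.994 Y21.091
M4 S760
G01 X63.480 Y31.905 F825
G01 X54.281 Y38.589
G01 X42.911 Y38.589
G01 X33.712 Y31.905
G01 X30.198 Y21.091
G01 X33.712 Y10.277
G01 X42.911 Y3.593
G01 X54.281 Y3.593
G01 X63.480 Y10.277
G01 X66.994 Y21.091
M5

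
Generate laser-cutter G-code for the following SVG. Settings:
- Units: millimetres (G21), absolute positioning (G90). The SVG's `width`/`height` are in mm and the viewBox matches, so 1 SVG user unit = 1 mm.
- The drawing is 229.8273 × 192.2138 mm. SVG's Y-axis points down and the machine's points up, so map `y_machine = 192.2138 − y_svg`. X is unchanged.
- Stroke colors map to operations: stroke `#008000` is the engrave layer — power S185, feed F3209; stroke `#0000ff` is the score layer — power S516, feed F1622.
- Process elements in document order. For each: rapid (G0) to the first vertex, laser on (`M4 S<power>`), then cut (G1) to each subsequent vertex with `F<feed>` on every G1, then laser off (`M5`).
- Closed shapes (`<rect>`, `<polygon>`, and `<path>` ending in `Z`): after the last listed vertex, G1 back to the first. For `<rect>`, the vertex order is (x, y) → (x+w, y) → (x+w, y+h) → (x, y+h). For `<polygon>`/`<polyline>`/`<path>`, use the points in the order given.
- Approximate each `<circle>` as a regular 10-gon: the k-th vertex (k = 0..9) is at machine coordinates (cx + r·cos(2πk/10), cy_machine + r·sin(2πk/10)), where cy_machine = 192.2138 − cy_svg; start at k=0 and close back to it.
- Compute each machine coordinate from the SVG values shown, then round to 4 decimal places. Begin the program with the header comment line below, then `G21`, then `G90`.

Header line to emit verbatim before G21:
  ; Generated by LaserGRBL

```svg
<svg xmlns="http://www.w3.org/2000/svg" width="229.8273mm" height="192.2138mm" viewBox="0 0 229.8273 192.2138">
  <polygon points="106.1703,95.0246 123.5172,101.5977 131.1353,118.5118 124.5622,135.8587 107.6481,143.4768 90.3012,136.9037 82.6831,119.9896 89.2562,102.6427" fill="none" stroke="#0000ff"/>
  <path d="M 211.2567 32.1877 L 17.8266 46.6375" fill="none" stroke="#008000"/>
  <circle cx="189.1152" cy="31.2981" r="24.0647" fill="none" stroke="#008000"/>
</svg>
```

; Generated by LaserGRBL
G21
G90
G0 X106.1703 Y97.1892
M4 S516
G1 X123.5172 Y90.6161 F1622
G1 X131.1353 Y73.7020 F1622
G1 X124.5622 Y56.3551 F1622
G1 X107.6481 Y48.7370 F1622
G1 X90.3012 Y55.3101 F1622
G1 X82.6831 Y72.2242 F1622
G1 X89.2562 Y89.5711 F1622
G1 X106.1703 Y97.1892 F1622
M5
G0 X211.2567 Y160.0261
M4 S185
G1 X17.8266 Y145.5763 F3209
M5
G0 X213.1799 Y160.9157
M4 S185
G1 X208.5840 Y175.0606 F3209
G1 X196.5516 Y183.8026 F3209
G1 X181.6788 Y183.8026 F3209
G1 X169.6464 Y175.0606 F3209
G1 X165.0505 Y160.9157 F3209
G1 X169.6464 Y146.7708 F3209
G1 X181.6788 Y138.0288 F3209
G1 X196.5516 Y138.0288 F3209
G1 X208.5840 Y146.7708 F3209
G1 X213.1799 Y160.9157 F3209
M5

Since the viewBox matches the mm dimensions, user units are millimetres directly. The only transform is the Y-flip y_m = 192.2138 − y_svg.

Shape 1 is a regular polygon drawn with `<polygon>`. Its stroke #0000ff means score at S516, F1622. After flipping Y the toolpath is (106.1703,97.1892) → (123.5172,90.6161) → (131.1353,73.7020) → (124.5622,56.3551) → (107.6481,48.7370) → (90.3012,55.3101) → (82.6831,72.2242) → (89.2562,89.5711) → (106.1703,97.1892), returning to the start.

Shape 2 is a line segment drawn with `<path>`. Its stroke #008000 means engrave at S185, F3209. After flipping Y the toolpath is (211.2567,160.0261) → (17.8266,145.5763).

Shape 3 is a circle drawn with `<circle>`. Its stroke #008000 means engrave at S185, F3209. After flipping Y the toolpath is (213.1799,160.9157) → (208.5840,175.0606) → (196.5516,183.8026) → (181.6788,183.8026) → (169.6464,175.0606) → (165.0505,160.9157) → (169.6464,146.7708) → (181.6788,138.0288) → (196.5516,138.0288) → (208.5840,146.7708) → (213.1799,160.9157), returning to the start.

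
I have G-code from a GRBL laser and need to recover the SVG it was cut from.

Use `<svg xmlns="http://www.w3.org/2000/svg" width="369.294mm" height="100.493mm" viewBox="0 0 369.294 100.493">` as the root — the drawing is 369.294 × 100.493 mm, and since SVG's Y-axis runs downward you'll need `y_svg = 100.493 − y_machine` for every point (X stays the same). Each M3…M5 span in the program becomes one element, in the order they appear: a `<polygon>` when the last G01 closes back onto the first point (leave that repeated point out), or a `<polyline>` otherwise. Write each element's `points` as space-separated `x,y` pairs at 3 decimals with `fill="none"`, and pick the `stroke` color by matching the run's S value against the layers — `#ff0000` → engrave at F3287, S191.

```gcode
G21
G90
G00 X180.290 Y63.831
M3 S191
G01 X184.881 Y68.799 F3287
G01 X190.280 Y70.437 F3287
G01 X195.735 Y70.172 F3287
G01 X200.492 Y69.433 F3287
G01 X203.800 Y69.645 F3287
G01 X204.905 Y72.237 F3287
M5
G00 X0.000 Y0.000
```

<svg xmlns="http://www.w3.org/2000/svg" width="369.294mm" height="100.493mm" viewBox="0 0 369.294 100.493">
  <polyline points="180.290,36.662 184.881,31.694 190.280,30.056 195.735,30.321 200.492,31.060 203.800,30.848 204.905,28.256" fill="none" stroke="#ff0000"/>
</svg>

y_svg = 100.493 − y_m. Every run uses S191, so all elements get stroke `#ff0000` (engrave).

[1] open run; points: 180.290,36.662 184.881,31.694 190.280,30.056 195.735,30.321 200.492,31.060 203.800,30.848 204.905,28.256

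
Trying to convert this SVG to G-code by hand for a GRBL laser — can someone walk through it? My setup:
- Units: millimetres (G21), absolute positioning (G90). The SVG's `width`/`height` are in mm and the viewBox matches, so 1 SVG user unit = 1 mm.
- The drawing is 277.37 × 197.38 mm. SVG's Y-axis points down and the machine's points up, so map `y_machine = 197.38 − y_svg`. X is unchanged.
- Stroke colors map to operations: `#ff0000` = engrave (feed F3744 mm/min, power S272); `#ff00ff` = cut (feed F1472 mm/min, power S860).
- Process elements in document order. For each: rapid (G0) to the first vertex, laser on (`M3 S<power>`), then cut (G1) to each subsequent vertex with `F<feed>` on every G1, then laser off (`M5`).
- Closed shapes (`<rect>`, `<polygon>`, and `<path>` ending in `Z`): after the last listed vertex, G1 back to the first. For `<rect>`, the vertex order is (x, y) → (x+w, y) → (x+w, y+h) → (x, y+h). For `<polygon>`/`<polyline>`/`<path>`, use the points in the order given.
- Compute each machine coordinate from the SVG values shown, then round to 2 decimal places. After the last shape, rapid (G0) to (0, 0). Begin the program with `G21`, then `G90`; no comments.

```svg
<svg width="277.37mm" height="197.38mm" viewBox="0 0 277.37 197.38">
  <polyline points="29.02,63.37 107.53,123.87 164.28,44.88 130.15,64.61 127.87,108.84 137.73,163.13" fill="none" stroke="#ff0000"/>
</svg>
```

1 u = 1 mm; y_m = 197.38 − y.

[1] `<polyline>` open polyline, #ff0000→engrave S272 F3744: (29.02,134.01) → (107.53,73.51) → (164.28,152.50) → (130.15,132.77) → (127.87,88.54) → (137.73,34.25)

G21
G90
G0 X29.02 Y134.01
M3 S272
G1 X107.53 Y73.51 F3744
G1 X164.28 Y152.50 F3744
G1 X130.15 Y132.77 F3744
G1 X127.87 Y88.54 F3744
G1 X137.73 Y34.25 F3744
M5
G0 X0.00 Y0.00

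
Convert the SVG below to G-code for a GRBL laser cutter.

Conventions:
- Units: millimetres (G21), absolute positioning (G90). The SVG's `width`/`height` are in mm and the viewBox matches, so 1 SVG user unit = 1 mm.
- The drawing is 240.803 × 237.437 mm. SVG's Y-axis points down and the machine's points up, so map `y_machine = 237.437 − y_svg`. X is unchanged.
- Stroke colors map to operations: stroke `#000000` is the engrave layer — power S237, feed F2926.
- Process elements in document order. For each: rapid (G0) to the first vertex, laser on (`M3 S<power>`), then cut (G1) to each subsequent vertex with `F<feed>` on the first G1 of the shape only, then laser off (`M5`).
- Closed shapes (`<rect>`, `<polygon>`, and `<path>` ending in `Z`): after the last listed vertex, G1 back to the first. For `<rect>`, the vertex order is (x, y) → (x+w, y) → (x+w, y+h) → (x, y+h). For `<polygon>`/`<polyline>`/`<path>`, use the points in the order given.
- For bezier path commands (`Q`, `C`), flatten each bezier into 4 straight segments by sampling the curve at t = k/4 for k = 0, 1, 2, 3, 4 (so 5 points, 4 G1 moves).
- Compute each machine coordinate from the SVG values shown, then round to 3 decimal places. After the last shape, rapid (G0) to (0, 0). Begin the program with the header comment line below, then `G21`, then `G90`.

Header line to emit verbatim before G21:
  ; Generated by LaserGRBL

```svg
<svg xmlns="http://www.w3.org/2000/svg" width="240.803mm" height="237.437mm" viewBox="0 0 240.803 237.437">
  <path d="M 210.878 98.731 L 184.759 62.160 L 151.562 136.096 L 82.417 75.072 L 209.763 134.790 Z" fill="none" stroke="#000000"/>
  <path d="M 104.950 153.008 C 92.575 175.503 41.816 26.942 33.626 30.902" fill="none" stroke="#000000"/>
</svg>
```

; Generated by LaserGRBL
G21
G90
G0 X210.878 Y138.706
M3 S237
G1 X184.759 Y175.277 F2926
G1 X151.562 Y101.341
G1 X82.417 Y162.365
G1 X209.763 Y102.647
G1 X210.878 Y138.706
M5
G0 X104.950 Y84.429
M3 S237
G1 X89.737 Y94.575 F2926
G1 X67.719 Y138.531
G1 X46.485 Y185.963
G1 X33.626 Y206.535
M5
G0 X0.000 Y0.000

Since the viewBox matches the mm dimensions, user units are millimetres directly. The only transform is the Y-flip y_m = 237.437 − y_svg.

Shape 1 is a closed polygon drawn with `<path>`. Its stroke #000000 means engrave at S237, F2926. After flipping Y the toolpath is (210.878,138.706) → (184.759,175.277) → (151.562,101.341) → (82.417,162.365) → (209.763,102.647) → (210.878,138.706), returning to the start.

Shape 2 is a cubic bezier drawn with `<path>`. Its stroke #000000 means engrave at S237, F2926. After flipping Y the toolpath is (104.950,84.429) → (89.737,94.575) → (67.719,138.531) → (46.485,185.963) → (33.626,206.535).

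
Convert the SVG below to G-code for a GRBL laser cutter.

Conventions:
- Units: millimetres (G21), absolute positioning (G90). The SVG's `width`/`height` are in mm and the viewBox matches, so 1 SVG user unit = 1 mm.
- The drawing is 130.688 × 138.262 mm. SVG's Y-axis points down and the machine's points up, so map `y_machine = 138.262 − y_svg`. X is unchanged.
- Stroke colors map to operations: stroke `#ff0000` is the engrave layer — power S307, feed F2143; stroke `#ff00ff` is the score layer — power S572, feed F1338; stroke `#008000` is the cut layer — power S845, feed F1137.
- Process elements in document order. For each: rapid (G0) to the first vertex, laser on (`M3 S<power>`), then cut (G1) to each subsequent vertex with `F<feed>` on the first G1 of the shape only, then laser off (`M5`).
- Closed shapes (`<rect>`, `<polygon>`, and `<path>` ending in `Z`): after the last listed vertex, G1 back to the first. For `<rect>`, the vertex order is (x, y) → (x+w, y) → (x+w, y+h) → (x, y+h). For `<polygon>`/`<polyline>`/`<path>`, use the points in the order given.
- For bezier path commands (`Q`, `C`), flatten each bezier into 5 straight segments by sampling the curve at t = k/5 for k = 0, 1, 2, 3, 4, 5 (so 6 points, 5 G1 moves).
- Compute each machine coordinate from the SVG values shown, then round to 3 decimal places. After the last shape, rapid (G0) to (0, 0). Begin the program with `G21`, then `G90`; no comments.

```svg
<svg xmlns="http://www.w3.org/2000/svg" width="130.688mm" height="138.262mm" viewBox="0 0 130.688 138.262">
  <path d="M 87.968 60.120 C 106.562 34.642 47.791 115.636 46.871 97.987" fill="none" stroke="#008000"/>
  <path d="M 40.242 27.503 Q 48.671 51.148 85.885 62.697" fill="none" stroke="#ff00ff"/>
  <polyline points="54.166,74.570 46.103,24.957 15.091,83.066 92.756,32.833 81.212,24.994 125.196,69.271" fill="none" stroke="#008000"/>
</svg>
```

1 u = 1 mm; y_m = 138.262 − y.

[1] `<path>` cubic bezier, #008000→cut S845 F1137: (87.968,78.142) → (90.922,82.293) → (81.799,70.736) → (67.090,53.317) → (53.283,39.882) → (46.871,40.275)

[2] `<path>` quadratic bezier, #ff00ff→score S572 F1338: (40.242,110.759) → (44.765,101.785) → (51.591,93.778) → (60.719,86.740) → (72.151,80.668) → (85.885,75.565)

[3] `<polyline>` open polyline, #008000→cut S845 F1137: (54.166,63.692) → (46.103,113.305) → (15.091,55.196) → (92.756,105.429) → (81.212,113.268) → (125.196,68.991)

G21
G90
G0 X87.968 Y78.142
M3 S845
G1 X90.922 Y82.293 F1137
G1 X81.799 Y70.736
G1 X67.090 Y53.317
G1 X53.283 Y39.882
G1 X46.871 Y40.275
M5
G0 X40.242 Y110.759
M3 S572
G1 X44.765 Y101.785 F1338
G1 X51.591 Y93.778
G1 X60.719 Y86.740
G1 X72.151 Y80.668
G1 X85.885 Y75.565
M5
G0 X54.166 Y63.692
M3 S845
G1 X46.103 Y113.305 F1137
G1 X15.091 Y55.196
G1 X92.756 Y105.429
G1 X81.212 Y113.268
G1 X125.196 Y68.991
M5
G0 X0.000 Y0.000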